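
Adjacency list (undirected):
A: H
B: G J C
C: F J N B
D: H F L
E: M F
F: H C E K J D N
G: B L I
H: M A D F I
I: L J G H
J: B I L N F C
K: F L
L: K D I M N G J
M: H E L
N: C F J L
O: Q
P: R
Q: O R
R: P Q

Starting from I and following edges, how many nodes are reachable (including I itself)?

14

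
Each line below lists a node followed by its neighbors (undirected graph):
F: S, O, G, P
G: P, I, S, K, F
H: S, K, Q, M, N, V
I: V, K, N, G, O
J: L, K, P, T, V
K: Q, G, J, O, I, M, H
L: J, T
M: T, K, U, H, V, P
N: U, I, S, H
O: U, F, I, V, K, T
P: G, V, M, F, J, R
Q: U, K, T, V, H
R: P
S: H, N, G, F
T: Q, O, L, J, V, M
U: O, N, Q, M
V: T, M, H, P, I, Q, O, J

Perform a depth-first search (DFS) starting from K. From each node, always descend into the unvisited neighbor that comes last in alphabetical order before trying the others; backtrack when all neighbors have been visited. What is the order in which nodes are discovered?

K, Q, V, T, O, U, N, S, H, M, P, R, J, L, G, I, F

Visit K
K → Q
Q → V
V → T
T → O
O → U
U → N
N → S
S → H
H → M
M → P
P → R
P → J
J → L
P → G
G → I
G → F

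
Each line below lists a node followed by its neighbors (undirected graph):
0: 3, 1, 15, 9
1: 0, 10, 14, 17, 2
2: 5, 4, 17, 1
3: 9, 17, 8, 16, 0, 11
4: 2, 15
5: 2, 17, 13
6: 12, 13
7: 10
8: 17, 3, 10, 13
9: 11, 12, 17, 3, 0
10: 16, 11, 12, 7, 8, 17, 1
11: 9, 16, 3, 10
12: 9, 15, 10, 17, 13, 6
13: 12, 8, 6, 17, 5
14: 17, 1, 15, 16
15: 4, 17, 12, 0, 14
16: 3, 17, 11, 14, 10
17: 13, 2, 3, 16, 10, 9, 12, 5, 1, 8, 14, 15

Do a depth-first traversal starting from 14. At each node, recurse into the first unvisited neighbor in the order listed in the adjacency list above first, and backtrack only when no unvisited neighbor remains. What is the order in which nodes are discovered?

14 17 13 12 9 11 16 3 8 10 7 1 0 15 4 2 5 6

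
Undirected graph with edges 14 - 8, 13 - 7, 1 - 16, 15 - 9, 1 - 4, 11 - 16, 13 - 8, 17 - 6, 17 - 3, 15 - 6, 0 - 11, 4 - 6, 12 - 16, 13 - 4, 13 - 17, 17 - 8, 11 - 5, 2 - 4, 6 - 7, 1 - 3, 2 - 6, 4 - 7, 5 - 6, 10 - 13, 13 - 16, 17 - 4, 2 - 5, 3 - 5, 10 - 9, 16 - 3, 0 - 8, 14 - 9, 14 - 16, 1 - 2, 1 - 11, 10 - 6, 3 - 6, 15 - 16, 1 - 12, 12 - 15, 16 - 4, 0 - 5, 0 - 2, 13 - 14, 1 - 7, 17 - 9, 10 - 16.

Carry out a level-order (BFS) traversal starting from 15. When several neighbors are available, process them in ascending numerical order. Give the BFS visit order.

Visit 15; enqueue 6, 9, 12, 16 → queue [6, 9, 12, 16]
Visit 6; enqueue 2, 3, 4, 5, 7, 10, 17 → queue [9, 12, 16, 2, 3, 4, 5, 7, 10, 17]
Visit 9; enqueue 14 → queue [12, 16, 2, 3, 4, 5, 7, 10, 17, 14]
Visit 12; enqueue 1 → queue [16, 2, 3, 4, 5, 7, 10, 17, 14, 1]
Visit 16; enqueue 11, 13 → queue [2, 3, 4, 5, 7, 10, 17, 14, 1, 11, 13]
Visit 2; enqueue 0 → queue [3, 4, 5, 7, 10, 17, 14, 1, 11, 13, 0]
Visit 3 → queue [4, 5, 7, 10, 17, 14, 1, 11, 13, 0]
Visit 4 → queue [5, 7, 10, 17, 14, 1, 11, 13, 0]
Visit 5 → queue [7, 10, 17, 14, 1, 11, 13, 0]
Visit 7 → queue [10, 17, 14, 1, 11, 13, 0]
Visit 10 → queue [17, 14, 1, 11, 13, 0]
Visit 17; enqueue 8 → queue [14, 1, 11, 13, 0, 8]
Visit 14 → queue [1, 11, 13, 0, 8]
Visit 1 → queue [11, 13, 0, 8]
Visit 11 → queue [13, 0, 8]
Visit 13 → queue [0, 8]
Visit 0 → queue [8]
Visit 8 → queue []

15 → 6 → 9 → 12 → 16 → 2 → 3 → 4 → 5 → 7 → 10 → 17 → 14 → 1 → 11 → 13 → 0 → 8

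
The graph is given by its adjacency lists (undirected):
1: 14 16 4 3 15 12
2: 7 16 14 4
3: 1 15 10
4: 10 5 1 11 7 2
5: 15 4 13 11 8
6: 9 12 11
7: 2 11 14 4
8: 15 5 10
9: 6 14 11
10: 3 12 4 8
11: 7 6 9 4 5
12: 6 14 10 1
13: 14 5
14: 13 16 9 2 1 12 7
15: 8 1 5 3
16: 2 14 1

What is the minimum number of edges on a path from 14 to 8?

Level 0: 14
Level 1: 1, 2, 7, 9, 12, 13, 16
Level 2: 3, 4, 5, 6, 10, 11, 15
Level 3: 8
8 first appears at level 3.

3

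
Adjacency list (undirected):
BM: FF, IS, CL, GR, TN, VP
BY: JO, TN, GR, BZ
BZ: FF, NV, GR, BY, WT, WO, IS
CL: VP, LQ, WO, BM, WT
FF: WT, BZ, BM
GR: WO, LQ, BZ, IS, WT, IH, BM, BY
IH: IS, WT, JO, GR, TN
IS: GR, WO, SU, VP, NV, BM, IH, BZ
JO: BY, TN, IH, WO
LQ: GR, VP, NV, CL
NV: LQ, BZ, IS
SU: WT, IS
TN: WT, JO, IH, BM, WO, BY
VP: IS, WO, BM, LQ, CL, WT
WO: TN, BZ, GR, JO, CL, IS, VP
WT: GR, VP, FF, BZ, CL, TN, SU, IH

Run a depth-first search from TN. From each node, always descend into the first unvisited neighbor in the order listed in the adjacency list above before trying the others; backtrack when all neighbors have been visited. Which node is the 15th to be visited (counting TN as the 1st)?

JO

Visit TN
TN → WT
WT → GR
GR → WO
WO → BZ
BZ → FF
FF → BM
BM → IS
IS → SU
IS → VP
VP → LQ
LQ → NV
LQ → CL
IS → IH
IH → JO
JO → BY

Visit order: TN, WT, GR, WO, BZ, FF, BM, IS, SU, VP, LQ, NV, CL, IH, JO, BY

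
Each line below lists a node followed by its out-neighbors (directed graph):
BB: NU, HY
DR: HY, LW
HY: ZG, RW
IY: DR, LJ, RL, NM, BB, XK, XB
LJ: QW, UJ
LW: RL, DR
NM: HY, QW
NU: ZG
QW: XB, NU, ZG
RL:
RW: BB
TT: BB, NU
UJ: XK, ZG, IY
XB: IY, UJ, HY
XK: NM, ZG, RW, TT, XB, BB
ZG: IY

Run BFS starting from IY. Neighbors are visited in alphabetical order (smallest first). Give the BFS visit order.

Visit IY; enqueue BB, DR, LJ, NM, RL, XB, XK → queue [BB, DR, LJ, NM, RL, XB, XK]
Visit BB; enqueue HY, NU → queue [DR, LJ, NM, RL, XB, XK, HY, NU]
Visit DR; enqueue LW → queue [LJ, NM, RL, XB, XK, HY, NU, LW]
Visit LJ; enqueue QW, UJ → queue [NM, RL, XB, XK, HY, NU, LW, QW, UJ]
Visit NM → queue [RL, XB, XK, HY, NU, LW, QW, UJ]
Visit RL → queue [XB, XK, HY, NU, LW, QW, UJ]
Visit XB → queue [XK, HY, NU, LW, QW, UJ]
Visit XK; enqueue RW, TT, ZG → queue [HY, NU, LW, QW, UJ, RW, TT, ZG]
Visit HY → queue [NU, LW, QW, UJ, RW, TT, ZG]
Visit NU → queue [LW, QW, UJ, RW, TT, ZG]
Visit LW → queue [QW, UJ, RW, TT, ZG]
Visit QW → queue [UJ, RW, TT, ZG]
Visit UJ → queue [RW, TT, ZG]
Visit RW → queue [TT, ZG]
Visit TT → queue [ZG]
Visit ZG → queue []

IY BB DR LJ NM RL XB XK HY NU LW QW UJ RW TT ZG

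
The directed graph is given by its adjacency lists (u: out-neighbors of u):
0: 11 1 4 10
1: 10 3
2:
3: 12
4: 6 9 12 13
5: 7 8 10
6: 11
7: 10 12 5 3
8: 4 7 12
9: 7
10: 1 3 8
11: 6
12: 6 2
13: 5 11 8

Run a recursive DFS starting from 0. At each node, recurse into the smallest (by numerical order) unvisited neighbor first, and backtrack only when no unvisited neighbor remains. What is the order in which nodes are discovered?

0 → 1 → 3 → 12 → 2 → 6 → 11 → 10 → 8 → 4 → 9 → 7 → 5 → 13

Visit 0
0 → 1
1 → 3
3 → 12
12 → 2
12 → 6
6 → 11
1 → 10
10 → 8
8 → 4
4 → 9
9 → 7
7 → 5
4 → 13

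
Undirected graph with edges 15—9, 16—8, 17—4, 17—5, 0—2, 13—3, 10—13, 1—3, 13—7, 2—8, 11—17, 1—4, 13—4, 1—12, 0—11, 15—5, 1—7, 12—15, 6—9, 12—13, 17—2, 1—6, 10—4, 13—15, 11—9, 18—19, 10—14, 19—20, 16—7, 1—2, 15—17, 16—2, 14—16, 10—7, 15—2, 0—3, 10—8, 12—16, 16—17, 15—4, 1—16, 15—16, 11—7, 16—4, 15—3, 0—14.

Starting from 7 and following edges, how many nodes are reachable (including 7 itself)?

18

BFS from 7 visits: 7, 16, 13, 11, 10, 1, 17, 15, 14, 12, 8, 4, 2, 3, 9, 0, 6, 5
Reachable nodes: 18 of 21 total.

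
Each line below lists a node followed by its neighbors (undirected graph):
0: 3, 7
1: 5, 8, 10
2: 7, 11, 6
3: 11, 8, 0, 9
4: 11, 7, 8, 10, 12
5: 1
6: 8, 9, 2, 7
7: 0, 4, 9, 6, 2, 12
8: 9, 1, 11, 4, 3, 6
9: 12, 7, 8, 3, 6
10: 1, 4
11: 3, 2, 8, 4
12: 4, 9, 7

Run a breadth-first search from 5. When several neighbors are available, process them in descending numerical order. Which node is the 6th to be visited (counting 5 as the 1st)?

Visit 5; enqueue 1 → queue [1]
Visit 1; enqueue 10, 8 → queue [10, 8]
Visit 10; enqueue 4 → queue [8, 4]
Visit 8; enqueue 11, 9, 6, 3 → queue [4, 11, 9, 6, 3]
Visit 4; enqueue 12, 7 → queue [11, 9, 6, 3, 12, 7]
Visit 11; enqueue 2 → queue [9, 6, 3, 12, 7, 2]
Visit 9 → queue [6, 3, 12, 7, 2]
Visit 6 → queue [3, 12, 7, 2]
Visit 3; enqueue 0 → queue [12, 7, 2, 0]
Visit 12 → queue [7, 2, 0]
Visit 7 → queue [2, 0]
Visit 2 → queue [0]
Visit 0 → queue []

Visit order: 5, 1, 10, 8, 4, 11, 9, 6, 3, 12, 7, 2, 0

11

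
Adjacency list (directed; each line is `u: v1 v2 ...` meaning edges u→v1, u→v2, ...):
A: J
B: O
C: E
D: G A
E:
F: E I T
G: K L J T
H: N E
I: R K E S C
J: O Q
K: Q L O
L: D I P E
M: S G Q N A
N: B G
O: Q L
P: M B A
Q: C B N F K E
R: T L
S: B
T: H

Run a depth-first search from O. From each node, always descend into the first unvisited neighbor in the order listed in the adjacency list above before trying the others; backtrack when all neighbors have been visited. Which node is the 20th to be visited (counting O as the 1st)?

Visit O
O → Q
Q → C
C → E
Q → B
Q → N
N → G
G → K
K → L
L → D
D → A
A → J
L → I
I → R
R → T
T → H
I → S
L → P
P → M
Q → F

Visit order: O, Q, C, E, B, N, G, K, L, D, A, J, I, R, T, H, S, P, M, F

F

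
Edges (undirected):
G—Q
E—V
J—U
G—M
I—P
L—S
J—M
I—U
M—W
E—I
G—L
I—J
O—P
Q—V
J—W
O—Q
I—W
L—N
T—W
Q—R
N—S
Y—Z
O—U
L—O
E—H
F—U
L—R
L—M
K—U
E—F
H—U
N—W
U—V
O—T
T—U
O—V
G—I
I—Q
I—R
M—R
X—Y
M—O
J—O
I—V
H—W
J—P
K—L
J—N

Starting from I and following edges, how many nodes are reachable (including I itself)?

BFS from I visits: I, E, G, J, P, Q, R, U, V, W, F, H, L, M, N, O, K, T, S
Reachable nodes: 19 of 22 total.

19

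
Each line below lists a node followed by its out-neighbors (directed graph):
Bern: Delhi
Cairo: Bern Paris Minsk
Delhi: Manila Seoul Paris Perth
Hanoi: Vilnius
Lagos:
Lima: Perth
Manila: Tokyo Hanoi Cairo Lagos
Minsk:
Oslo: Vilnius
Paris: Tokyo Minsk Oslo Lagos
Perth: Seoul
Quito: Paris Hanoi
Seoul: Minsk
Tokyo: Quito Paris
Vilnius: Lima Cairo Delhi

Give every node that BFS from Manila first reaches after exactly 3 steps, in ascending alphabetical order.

Level 0: Manila
Level 1: Cairo, Hanoi, Lagos, Tokyo
Level 2: Bern, Minsk, Paris, Quito, Vilnius
Level 3: Delhi, Lima, Oslo
Level 4: Perth, Seoul

Delhi, Lima, Oslo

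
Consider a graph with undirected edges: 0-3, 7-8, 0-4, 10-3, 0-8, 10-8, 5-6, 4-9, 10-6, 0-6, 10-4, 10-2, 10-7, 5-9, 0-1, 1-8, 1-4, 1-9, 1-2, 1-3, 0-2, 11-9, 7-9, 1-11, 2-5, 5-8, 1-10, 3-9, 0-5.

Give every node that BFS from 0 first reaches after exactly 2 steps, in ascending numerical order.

Level 0: 0
Level 1: 1, 2, 3, 4, 5, 6, 8
Level 2: 7, 9, 10, 11

7, 9, 10, 11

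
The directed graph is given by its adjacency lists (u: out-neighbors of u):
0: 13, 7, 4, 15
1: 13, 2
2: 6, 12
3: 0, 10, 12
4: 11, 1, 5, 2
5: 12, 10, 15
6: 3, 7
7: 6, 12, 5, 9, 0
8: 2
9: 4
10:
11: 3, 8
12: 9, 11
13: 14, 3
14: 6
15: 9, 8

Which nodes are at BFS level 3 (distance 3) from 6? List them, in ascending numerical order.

Level 0: 6
Level 1: 3, 7
Level 2: 0, 5, 9, 10, 12
Level 3: 4, 11, 13, 15
Level 4: 1, 2, 8, 14

4, 11, 13, 15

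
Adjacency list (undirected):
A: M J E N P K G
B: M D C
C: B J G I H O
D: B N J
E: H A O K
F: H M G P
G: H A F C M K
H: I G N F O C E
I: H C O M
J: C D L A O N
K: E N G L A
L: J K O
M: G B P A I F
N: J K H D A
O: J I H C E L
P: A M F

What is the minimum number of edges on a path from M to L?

Level 0: M
Level 1: A, B, F, G, I, P
Level 2: C, D, E, H, J, K, N, O
Level 3: L
L first appears at level 3.

3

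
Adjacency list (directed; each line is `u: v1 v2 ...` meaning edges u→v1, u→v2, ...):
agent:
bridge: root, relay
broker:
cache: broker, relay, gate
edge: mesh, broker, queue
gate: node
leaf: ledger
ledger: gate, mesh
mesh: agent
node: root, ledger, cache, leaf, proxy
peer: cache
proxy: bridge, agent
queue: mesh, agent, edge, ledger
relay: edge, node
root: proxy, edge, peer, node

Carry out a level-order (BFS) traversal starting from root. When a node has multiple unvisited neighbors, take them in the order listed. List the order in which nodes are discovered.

root, proxy, edge, peer, node, bridge, agent, mesh, broker, queue, cache, ledger, leaf, relay, gate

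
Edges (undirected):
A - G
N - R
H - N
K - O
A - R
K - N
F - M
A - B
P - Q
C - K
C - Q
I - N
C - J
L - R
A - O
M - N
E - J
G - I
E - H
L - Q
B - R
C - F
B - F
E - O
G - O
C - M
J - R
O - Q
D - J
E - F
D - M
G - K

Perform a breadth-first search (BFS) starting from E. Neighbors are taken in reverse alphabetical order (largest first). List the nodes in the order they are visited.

E O J H F Q K G A R D C N M B P L I

Visit E; enqueue O, J, H, F → queue [O, J, H, F]
Visit O; enqueue Q, K, G, A → queue [J, H, F, Q, K, G, A]
Visit J; enqueue R, D, C → queue [H, F, Q, K, G, A, R, D, C]
Visit H; enqueue N → queue [F, Q, K, G, A, R, D, C, N]
Visit F; enqueue M, B → queue [Q, K, G, A, R, D, C, N, M, B]
Visit Q; enqueue P, L → queue [K, G, A, R, D, C, N, M, B, P, L]
Visit K → queue [G, A, R, D, C, N, M, B, P, L]
Visit G; enqueue I → queue [A, R, D, C, N, M, B, P, L, I]
Visit A → queue [R, D, C, N, M, B, P, L, I]
Visit R → queue [D, C, N, M, B, P, L, I]
Visit D → queue [C, N, M, B, P, L, I]
Visit C → queue [N, M, B, P, L, I]
Visit N → queue [M, B, P, L, I]
Visit M → queue [B, P, L, I]
Visit B → queue [P, L, I]
Visit P → queue [L, I]
Visit L → queue [I]
Visit I → queue []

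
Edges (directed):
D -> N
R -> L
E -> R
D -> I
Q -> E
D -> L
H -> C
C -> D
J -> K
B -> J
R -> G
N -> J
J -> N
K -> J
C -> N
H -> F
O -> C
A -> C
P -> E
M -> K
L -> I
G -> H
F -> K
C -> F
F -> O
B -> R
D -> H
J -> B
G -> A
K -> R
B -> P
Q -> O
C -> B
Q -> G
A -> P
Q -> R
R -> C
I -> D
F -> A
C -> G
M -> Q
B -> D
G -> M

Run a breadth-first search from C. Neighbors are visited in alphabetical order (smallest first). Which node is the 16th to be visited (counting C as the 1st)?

M

Visit C; enqueue B, D, F, G, N → queue [B, D, F, G, N]
Visit B; enqueue J, P, R → queue [D, F, G, N, J, P, R]
Visit D; enqueue H, I, L → queue [F, G, N, J, P, R, H, I, L]
Visit F; enqueue A, K, O → queue [G, N, J, P, R, H, I, L, A, K, O]
Visit G; enqueue M → queue [N, J, P, R, H, I, L, A, K, O, M]
Visit N → queue [J, P, R, H, I, L, A, K, O, M]
Visit J → queue [P, R, H, I, L, A, K, O, M]
Visit P; enqueue E → queue [R, H, I, L, A, K, O, M, E]
Visit R → queue [H, I, L, A, K, O, M, E]
Visit H → queue [I, L, A, K, O, M, E]
Visit I → queue [L, A, K, O, M, E]
Visit L → queue [A, K, O, M, E]
Visit A → queue [K, O, M, E]
Visit K → queue [O, M, E]
Visit O → queue [M, E]
Visit M; enqueue Q → queue [E, Q]
Visit E → queue [Q]
Visit Q → queue []

Visit order: C, B, D, F, G, N, J, P, R, H, I, L, A, K, O, M, E, Q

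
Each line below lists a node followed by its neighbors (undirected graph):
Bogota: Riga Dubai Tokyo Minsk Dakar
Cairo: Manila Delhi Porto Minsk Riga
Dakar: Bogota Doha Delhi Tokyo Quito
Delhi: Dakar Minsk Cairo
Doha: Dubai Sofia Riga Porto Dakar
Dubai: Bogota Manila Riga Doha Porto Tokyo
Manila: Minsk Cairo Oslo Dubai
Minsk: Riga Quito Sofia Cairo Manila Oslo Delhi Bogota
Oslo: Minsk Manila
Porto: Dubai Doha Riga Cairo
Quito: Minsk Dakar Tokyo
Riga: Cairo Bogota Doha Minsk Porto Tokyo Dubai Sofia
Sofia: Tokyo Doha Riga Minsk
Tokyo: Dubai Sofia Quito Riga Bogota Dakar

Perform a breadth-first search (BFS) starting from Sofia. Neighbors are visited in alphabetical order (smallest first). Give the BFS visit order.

Visit Sofia; enqueue Doha, Minsk, Riga, Tokyo → queue [Doha, Minsk, Riga, Tokyo]
Visit Doha; enqueue Dakar, Dubai, Porto → queue [Minsk, Riga, Tokyo, Dakar, Dubai, Porto]
Visit Minsk; enqueue Bogota, Cairo, Delhi, Manila, Oslo, Quito → queue [Riga, Tokyo, Dakar, Dubai, Porto, Bogota, Cairo, Delhi, Manila, Oslo, Quito]
Visit Riga → queue [Tokyo, Dakar, Dubai, Porto, Bogota, Cairo, Delhi, Manila, Oslo, Quito]
Visit Tokyo → queue [Dakar, Dubai, Porto, Bogota, Cairo, Delhi, Manila, Oslo, Quito]
Visit Dakar → queue [Dubai, Porto, Bogota, Cairo, Delhi, Manila, Oslo, Quito]
Visit Dubai → queue [Porto, Bogota, Cairo, Delhi, Manila, Oslo, Quito]
Visit Porto → queue [Bogota, Cairo, Delhi, Manila, Oslo, Quito]
Visit Bogota → queue [Cairo, Delhi, Manila, Oslo, Quito]
Visit Cairo → queue [Delhi, Manila, Oslo, Quito]
Visit Delhi → queue [Manila, Oslo, Quito]
Visit Manila → queue [Oslo, Quito]
Visit Oslo → queue [Quito]
Visit Quito → queue []

Sofia → Doha → Minsk → Riga → Tokyo → Dakar → Dubai → Porto → Bogota → Cairo → Delhi → Manila → Oslo → Quito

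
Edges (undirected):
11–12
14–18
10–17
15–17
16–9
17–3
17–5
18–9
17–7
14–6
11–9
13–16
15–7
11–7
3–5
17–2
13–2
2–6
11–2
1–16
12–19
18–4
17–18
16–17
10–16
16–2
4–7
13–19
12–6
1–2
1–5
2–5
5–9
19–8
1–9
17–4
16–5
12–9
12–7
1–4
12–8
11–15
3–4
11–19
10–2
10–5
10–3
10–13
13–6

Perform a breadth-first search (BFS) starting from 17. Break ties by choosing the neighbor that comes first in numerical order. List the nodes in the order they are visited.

17 2 3 4 5 7 10 15 16 18 1 6 11 13 9 12 14 19 8

Visit 17; enqueue 2, 3, 4, 5, 7, 10, 15, 16, 18 → queue [2, 3, 4, 5, 7, 10, 15, 16, 18]
Visit 2; enqueue 1, 6, 11, 13 → queue [3, 4, 5, 7, 10, 15, 16, 18, 1, 6, 11, 13]
Visit 3 → queue [4, 5, 7, 10, 15, 16, 18, 1, 6, 11, 13]
Visit 4 → queue [5, 7, 10, 15, 16, 18, 1, 6, 11, 13]
Visit 5; enqueue 9 → queue [7, 10, 15, 16, 18, 1, 6, 11, 13, 9]
Visit 7; enqueue 12 → queue [10, 15, 16, 18, 1, 6, 11, 13, 9, 12]
Visit 10 → queue [15, 16, 18, 1, 6, 11, 13, 9, 12]
Visit 15 → queue [16, 18, 1, 6, 11, 13, 9, 12]
Visit 16 → queue [18, 1, 6, 11, 13, 9, 12]
Visit 18; enqueue 14 → queue [1, 6, 11, 13, 9, 12, 14]
Visit 1 → queue [6, 11, 13, 9, 12, 14]
Visit 6 → queue [11, 13, 9, 12, 14]
Visit 11; enqueue 19 → queue [13, 9, 12, 14, 19]
Visit 13 → queue [9, 12, 14, 19]
Visit 9 → queue [12, 14, 19]
Visit 12; enqueue 8 → queue [14, 19, 8]
Visit 14 → queue [19, 8]
Visit 19 → queue [8]
Visit 8 → queue []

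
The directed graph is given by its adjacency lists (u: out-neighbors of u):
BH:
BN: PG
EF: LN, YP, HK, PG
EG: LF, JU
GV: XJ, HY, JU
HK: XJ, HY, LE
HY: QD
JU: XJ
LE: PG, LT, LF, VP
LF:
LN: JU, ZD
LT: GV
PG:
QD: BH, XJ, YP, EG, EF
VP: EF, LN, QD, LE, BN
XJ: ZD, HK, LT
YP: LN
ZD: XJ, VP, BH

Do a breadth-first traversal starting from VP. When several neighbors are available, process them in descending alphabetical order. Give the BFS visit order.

Visit VP; enqueue QD, LN, LE, EF, BN → queue [QD, LN, LE, EF, BN]
Visit QD; enqueue YP, XJ, EG, BH → queue [LN, LE, EF, BN, YP, XJ, EG, BH]
Visit LN; enqueue ZD, JU → queue [LE, EF, BN, YP, XJ, EG, BH, ZD, JU]
Visit LE; enqueue PG, LT, LF → queue [EF, BN, YP, XJ, EG, BH, ZD, JU, PG, LT, LF]
Visit EF; enqueue HK → queue [BN, YP, XJ, EG, BH, ZD, JU, PG, LT, LF, HK]
Visit BN → queue [YP, XJ, EG, BH, ZD, JU, PG, LT, LF, HK]
Visit YP → queue [XJ, EG, BH, ZD, JU, PG, LT, LF, HK]
Visit XJ → queue [EG, BH, ZD, JU, PG, LT, LF, HK]
Visit EG → queue [BH, ZD, JU, PG, LT, LF, HK]
Visit BH → queue [ZD, JU, PG, LT, LF, HK]
Visit ZD → queue [JU, PG, LT, LF, HK]
Visit JU → queue [PG, LT, LF, HK]
Visit PG → queue [LT, LF, HK]
Visit LT; enqueue GV → queue [LF, HK, GV]
Visit LF → queue [HK, GV]
Visit HK; enqueue HY → queue [GV, HY]
Visit GV → queue [HY]
Visit HY → queue []

VP QD LN LE EF BN YP XJ EG BH ZD JU PG LT LF HK GV HY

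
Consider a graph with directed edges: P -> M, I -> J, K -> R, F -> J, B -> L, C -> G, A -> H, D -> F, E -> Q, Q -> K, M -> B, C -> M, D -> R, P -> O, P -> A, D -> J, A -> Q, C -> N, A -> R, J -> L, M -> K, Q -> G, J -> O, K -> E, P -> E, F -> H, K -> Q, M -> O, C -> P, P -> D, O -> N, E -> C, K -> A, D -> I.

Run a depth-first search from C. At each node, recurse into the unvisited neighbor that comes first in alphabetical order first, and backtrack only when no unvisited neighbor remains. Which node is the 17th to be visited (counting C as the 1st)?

Visit C
C → G
C → M
M → B
B → L
M → K
K → A
A → H
A → Q
A → R
K → E
M → O
O → N
C → P
P → D
D → F
F → J
D → I

Visit order: C, G, M, B, L, K, A, H, Q, R, E, O, N, P, D, F, J, I

J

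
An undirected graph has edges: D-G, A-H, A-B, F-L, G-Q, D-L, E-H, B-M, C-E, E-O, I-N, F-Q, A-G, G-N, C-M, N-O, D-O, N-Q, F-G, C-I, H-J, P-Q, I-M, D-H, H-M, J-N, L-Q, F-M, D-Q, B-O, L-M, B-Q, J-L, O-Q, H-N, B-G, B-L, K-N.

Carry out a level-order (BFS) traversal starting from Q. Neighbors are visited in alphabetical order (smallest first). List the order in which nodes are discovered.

Q → B → D → F → G → L → N → O → P → A → M → H → J → I → K → E → C

Visit Q; enqueue B, D, F, G, L, N, O, P → queue [B, D, F, G, L, N, O, P]
Visit B; enqueue A, M → queue [D, F, G, L, N, O, P, A, M]
Visit D; enqueue H → queue [F, G, L, N, O, P, A, M, H]
Visit F → queue [G, L, N, O, P, A, M, H]
Visit G → queue [L, N, O, P, A, M, H]
Visit L; enqueue J → queue [N, O, P, A, M, H, J]
Visit N; enqueue I, K → queue [O, P, A, M, H, J, I, K]
Visit O; enqueue E → queue [P, A, M, H, J, I, K, E]
Visit P → queue [A, M, H, J, I, K, E]
Visit A → queue [M, H, J, I, K, E]
Visit M; enqueue C → queue [H, J, I, K, E, C]
Visit H → queue [J, I, K, E, C]
Visit J → queue [I, K, E, C]
Visit I → queue [K, E, C]
Visit K → queue [E, C]
Visit E → queue [C]
Visit C → queue []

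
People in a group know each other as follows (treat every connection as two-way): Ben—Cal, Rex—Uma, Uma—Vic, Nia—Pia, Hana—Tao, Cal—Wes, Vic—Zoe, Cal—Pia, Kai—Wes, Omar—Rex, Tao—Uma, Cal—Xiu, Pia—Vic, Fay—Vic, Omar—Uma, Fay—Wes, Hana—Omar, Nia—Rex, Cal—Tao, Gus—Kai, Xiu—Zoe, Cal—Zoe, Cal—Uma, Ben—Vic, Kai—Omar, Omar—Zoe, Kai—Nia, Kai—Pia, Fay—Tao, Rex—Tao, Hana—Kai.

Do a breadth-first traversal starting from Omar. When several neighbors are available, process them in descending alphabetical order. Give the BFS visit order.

Visit Omar; enqueue Zoe, Uma, Rex, Kai, Hana → queue [Zoe, Uma, Rex, Kai, Hana]
Visit Zoe; enqueue Xiu, Vic, Cal → queue [Uma, Rex, Kai, Hana, Xiu, Vic, Cal]
Visit Uma; enqueue Tao → queue [Rex, Kai, Hana, Xiu, Vic, Cal, Tao]
Visit Rex; enqueue Nia → queue [Kai, Hana, Xiu, Vic, Cal, Tao, Nia]
Visit Kai; enqueue Wes, Pia, Gus → queue [Hana, Xiu, Vic, Cal, Tao, Nia, Wes, Pia, Gus]
Visit Hana → queue [Xiu, Vic, Cal, Tao, Nia, Wes, Pia, Gus]
Visit Xiu → queue [Vic, Cal, Tao, Nia, Wes, Pia, Gus]
Visit Vic; enqueue Fay, Ben → queue [Cal, Tao, Nia, Wes, Pia, Gus, Fay, Ben]
Visit Cal → queue [Tao, Nia, Wes, Pia, Gus, Fay, Ben]
Visit Tao → queue [Nia, Wes, Pia, Gus, Fay, Ben]
Visit Nia → queue [Wes, Pia, Gus, Fay, Ben]
Visit Wes → queue [Pia, Gus, Fay, Ben]
Visit Pia → queue [Gus, Fay, Ben]
Visit Gus → queue [Fay, Ben]
Visit Fay → queue [Ben]
Visit Ben → queue []

Omar -> Zoe -> Uma -> Rex -> Kai -> Hana -> Xiu -> Vic -> Cal -> Tao -> Nia -> Wes -> Pia -> Gus -> Fay -> Ben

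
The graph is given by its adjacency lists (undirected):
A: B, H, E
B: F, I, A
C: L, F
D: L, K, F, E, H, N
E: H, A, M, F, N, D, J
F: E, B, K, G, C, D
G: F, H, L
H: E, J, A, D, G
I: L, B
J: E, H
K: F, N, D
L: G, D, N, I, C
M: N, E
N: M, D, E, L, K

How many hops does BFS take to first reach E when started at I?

3

Level 0: I
Level 1: B, L
Level 2: A, C, D, F, G, N
Level 3: E, H, K, M
Level 4: J
E first appears at level 3.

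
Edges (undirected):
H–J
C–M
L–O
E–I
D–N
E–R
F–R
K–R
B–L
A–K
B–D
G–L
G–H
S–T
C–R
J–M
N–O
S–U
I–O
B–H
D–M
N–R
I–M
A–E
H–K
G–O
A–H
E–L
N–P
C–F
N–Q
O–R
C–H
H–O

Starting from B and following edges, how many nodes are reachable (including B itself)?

18

BFS from B visits: B, L, H, D, O, G, E, K, J, C, A, N, M, R, I, F, Q, P
Reachable nodes: 18 of 21 total.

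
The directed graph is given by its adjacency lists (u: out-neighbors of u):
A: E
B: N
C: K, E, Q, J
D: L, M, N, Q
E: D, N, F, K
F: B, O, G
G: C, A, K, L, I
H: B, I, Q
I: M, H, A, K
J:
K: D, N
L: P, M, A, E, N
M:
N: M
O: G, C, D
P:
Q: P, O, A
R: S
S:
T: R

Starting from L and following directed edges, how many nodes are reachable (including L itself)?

17

BFS from L visits: L, A, E, M, N, P, D, F, K, Q, B, G, O, C, I, J, H
Reachable nodes: 17 of 20 total.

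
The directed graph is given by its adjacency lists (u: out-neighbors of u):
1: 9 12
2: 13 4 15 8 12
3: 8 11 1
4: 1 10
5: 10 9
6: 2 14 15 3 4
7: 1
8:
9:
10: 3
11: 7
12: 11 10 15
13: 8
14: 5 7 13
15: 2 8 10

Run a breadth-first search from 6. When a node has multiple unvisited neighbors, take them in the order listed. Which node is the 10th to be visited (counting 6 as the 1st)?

Visit 6; enqueue 2, 14, 15, 3, 4 → queue [2, 14, 15, 3, 4]
Visit 2; enqueue 13, 8, 12 → queue [14, 15, 3, 4, 13, 8, 12]
Visit 14; enqueue 5, 7 → queue [15, 3, 4, 13, 8, 12, 5, 7]
Visit 15; enqueue 10 → queue [3, 4, 13, 8, 12, 5, 7, 10]
Visit 3; enqueue 11, 1 → queue [4, 13, 8, 12, 5, 7, 10, 11, 1]
Visit 4 → queue [13, 8, 12, 5, 7, 10, 11, 1]
Visit 13 → queue [8, 12, 5, 7, 10, 11, 1]
Visit 8 → queue [12, 5, 7, 10, 11, 1]
Visit 12 → queue [5, 7, 10, 11, 1]
Visit 5; enqueue 9 → queue [7, 10, 11, 1, 9]
Visit 7 → queue [10, 11, 1, 9]
Visit 10 → queue [11, 1, 9]
Visit 11 → queue [1, 9]
Visit 1 → queue [9]
Visit 9 → queue []

Visit order: 6, 2, 14, 15, 3, 4, 13, 8, 12, 5, 7, 10, 11, 1, 9

5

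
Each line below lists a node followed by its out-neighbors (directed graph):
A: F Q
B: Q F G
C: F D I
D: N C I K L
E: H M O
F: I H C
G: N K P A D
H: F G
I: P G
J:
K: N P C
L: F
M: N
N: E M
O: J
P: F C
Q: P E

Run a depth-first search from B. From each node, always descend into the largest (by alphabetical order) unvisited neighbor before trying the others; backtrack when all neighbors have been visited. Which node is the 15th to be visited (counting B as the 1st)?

D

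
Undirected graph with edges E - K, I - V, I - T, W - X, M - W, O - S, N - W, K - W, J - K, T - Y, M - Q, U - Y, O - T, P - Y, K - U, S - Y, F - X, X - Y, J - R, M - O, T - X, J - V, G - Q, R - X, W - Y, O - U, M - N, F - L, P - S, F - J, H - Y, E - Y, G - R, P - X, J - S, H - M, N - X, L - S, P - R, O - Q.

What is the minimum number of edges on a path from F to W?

Level 0: F
Level 1: J, L, X
Level 2: K, N, P, R, S, T, V, W, Y
Level 3: E, G, H, I, M, O, U
Level 4: Q
W first appears at level 2.

2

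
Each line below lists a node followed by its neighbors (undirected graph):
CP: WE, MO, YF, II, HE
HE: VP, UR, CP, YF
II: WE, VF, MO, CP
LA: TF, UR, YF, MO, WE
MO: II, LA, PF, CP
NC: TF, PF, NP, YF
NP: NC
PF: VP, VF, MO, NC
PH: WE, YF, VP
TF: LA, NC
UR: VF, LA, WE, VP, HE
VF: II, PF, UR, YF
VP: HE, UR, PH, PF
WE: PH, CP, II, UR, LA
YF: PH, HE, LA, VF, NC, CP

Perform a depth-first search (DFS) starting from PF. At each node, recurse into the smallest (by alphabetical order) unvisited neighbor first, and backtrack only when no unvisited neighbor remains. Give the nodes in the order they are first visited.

PF, MO, CP, HE, UR, LA, TF, NC, NP, YF, PH, VP, WE, II, VF

Visit PF
PF → MO
MO → CP
CP → HE
HE → UR
UR → LA
LA → TF
TF → NC
NC → NP
NC → YF
YF → PH
PH → VP
PH → WE
WE → II
II → VF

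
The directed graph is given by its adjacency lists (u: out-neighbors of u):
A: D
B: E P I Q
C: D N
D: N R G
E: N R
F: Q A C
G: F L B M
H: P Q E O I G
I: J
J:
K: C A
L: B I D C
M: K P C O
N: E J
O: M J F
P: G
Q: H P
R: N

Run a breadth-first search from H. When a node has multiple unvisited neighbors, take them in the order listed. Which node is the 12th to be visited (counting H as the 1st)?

F

Visit H; enqueue P, Q, E, O, I, G → queue [P, Q, E, O, I, G]
Visit P → queue [Q, E, O, I, G]
Visit Q → queue [E, O, I, G]
Visit E; enqueue N, R → queue [O, I, G, N, R]
Visit O; enqueue M, J, F → queue [I, G, N, R, M, J, F]
Visit I → queue [G, N, R, M, J, F]
Visit G; enqueue L, B → queue [N, R, M, J, F, L, B]
Visit N → queue [R, M, J, F, L, B]
Visit R → queue [M, J, F, L, B]
Visit M; enqueue K, C → queue [J, F, L, B, K, C]
Visit J → queue [F, L, B, K, C]
Visit F; enqueue A → queue [L, B, K, C, A]
Visit L; enqueue D → queue [B, K, C, A, D]
Visit B → queue [K, C, A, D]
Visit K → queue [C, A, D]
Visit C → queue [A, D]
Visit A → queue [D]
Visit D → queue []

Visit order: H, P, Q, E, O, I, G, N, R, M, J, F, L, B, K, C, A, D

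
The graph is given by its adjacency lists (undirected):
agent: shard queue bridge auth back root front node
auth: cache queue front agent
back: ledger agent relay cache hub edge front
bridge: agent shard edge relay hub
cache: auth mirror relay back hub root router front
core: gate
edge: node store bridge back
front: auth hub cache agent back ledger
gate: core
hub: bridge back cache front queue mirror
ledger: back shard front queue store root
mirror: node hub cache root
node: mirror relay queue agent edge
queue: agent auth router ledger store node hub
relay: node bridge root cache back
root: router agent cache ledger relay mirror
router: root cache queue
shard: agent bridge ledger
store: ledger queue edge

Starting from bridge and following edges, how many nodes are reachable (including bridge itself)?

17

BFS from bridge visits: bridge, agent, edge, hub, relay, shard, auth, back, front, node, queue, root, store, cache, mirror, ledger, router
Reachable nodes: 17 of 19 total.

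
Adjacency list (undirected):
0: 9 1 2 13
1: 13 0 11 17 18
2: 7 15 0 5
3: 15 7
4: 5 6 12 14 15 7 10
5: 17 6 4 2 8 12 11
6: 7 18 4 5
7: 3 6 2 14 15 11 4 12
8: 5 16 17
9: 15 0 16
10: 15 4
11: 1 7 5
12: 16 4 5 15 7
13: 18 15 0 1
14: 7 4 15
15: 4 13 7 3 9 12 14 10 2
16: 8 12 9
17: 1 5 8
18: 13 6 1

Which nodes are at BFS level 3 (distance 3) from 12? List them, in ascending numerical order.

Level 0: 12
Level 1: 4, 5, 7, 15, 16
Level 2: 2, 3, 6, 8, 9, 10, 11, 13, 14, 17
Level 3: 0, 1, 18

0, 1, 18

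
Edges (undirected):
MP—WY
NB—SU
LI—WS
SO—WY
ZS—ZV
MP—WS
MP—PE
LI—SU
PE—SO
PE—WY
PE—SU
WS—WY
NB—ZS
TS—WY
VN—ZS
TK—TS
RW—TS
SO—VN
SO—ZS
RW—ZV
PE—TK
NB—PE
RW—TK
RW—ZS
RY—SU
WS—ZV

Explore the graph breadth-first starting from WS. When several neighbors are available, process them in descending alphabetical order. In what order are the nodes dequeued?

WS, ZV, WY, MP, LI, ZS, RW, TS, SO, PE, SU, VN, NB, TK, RY

Visit WS; enqueue ZV, WY, MP, LI → queue [ZV, WY, MP, LI]
Visit ZV; enqueue ZS, RW → queue [WY, MP, LI, ZS, RW]
Visit WY; enqueue TS, SO, PE → queue [MP, LI, ZS, RW, TS, SO, PE]
Visit MP → queue [LI, ZS, RW, TS, SO, PE]
Visit LI; enqueue SU → queue [ZS, RW, TS, SO, PE, SU]
Visit ZS; enqueue VN, NB → queue [RW, TS, SO, PE, SU, VN, NB]
Visit RW; enqueue TK → queue [TS, SO, PE, SU, VN, NB, TK]
Visit TS → queue [SO, PE, SU, VN, NB, TK]
Visit SO → queue [PE, SU, VN, NB, TK]
Visit PE → queue [SU, VN, NB, TK]
Visit SU; enqueue RY → queue [VN, NB, TK, RY]
Visit VN → queue [NB, TK, RY]
Visit NB → queue [TK, RY]
Visit TK → queue [RY]
Visit RY → queue []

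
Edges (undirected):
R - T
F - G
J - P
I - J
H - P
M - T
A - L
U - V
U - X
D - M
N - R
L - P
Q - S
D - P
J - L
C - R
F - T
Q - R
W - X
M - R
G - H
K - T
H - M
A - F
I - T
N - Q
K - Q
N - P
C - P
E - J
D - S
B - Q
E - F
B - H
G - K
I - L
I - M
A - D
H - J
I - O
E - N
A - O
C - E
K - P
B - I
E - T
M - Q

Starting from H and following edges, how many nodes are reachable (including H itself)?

BFS from H visits: H, B, G, J, M, P, I, Q, F, K, E, L, D, R, T, C, N, O, S, A
Reachable nodes: 20 of 24 total.

20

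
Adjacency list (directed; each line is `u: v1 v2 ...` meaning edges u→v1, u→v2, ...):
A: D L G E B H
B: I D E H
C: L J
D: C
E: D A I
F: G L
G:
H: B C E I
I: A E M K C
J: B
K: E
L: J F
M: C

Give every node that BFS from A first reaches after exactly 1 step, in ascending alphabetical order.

B, D, E, G, H, L

Level 0: A
Level 1: B, D, E, G, H, L
Level 2: C, F, I, J
Level 3: K, M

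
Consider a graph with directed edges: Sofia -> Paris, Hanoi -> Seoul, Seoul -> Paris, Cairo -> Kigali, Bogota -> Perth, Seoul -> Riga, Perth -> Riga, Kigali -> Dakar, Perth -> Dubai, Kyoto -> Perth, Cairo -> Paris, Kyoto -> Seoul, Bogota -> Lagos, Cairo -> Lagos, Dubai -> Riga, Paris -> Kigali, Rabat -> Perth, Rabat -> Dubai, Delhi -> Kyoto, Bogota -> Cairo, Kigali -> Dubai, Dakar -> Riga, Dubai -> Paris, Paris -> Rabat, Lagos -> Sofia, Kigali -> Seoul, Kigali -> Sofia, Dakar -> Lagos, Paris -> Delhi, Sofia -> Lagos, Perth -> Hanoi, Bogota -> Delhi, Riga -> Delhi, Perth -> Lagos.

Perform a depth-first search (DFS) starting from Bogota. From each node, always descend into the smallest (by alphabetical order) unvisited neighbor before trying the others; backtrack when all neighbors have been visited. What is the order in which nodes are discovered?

Bogota, Cairo, Kigali, Dakar, Lagos, Sofia, Paris, Delhi, Kyoto, Perth, Dubai, Riga, Hanoi, Seoul, Rabat

Visit Bogota
Bogota → Cairo
Cairo → Kigali
Kigali → Dakar
Dakar → Lagos
Lagos → Sofia
Sofia → Paris
Paris → Delhi
Delhi → Kyoto
Kyoto → Perth
Perth → Dubai
Dubai → Riga
Perth → Hanoi
Hanoi → Seoul
Paris → Rabat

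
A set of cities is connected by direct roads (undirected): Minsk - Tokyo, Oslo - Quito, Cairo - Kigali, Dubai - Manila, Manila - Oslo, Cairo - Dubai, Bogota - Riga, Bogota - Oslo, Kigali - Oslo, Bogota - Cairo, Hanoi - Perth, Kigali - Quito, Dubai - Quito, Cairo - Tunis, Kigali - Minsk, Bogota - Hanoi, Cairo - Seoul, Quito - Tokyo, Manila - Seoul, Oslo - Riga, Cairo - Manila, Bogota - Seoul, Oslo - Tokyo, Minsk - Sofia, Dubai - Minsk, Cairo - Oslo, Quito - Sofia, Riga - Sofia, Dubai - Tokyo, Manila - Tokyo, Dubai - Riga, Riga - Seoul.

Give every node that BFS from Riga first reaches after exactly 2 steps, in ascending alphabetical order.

Level 0: Riga
Level 1: Bogota, Dubai, Oslo, Seoul, Sofia
Level 2: Cairo, Hanoi, Kigali, Manila, Minsk, Quito, Tokyo
Level 3: Perth, Tunis

Cairo, Hanoi, Kigali, Manila, Minsk, Quito, Tokyo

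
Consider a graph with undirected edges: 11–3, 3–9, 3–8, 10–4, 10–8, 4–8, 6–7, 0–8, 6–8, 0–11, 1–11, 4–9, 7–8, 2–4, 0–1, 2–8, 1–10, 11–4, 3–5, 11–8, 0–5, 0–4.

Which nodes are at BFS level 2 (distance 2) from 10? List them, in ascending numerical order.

0, 2, 3, 6, 7, 9, 11

Level 0: 10
Level 1: 1, 4, 8
Level 2: 0, 2, 3, 6, 7, 9, 11
Level 3: 5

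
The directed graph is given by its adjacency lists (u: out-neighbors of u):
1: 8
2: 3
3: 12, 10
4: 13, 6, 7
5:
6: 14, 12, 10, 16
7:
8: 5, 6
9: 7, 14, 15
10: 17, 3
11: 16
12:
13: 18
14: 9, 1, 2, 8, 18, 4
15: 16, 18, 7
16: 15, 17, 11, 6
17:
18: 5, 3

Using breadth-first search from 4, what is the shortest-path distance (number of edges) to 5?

3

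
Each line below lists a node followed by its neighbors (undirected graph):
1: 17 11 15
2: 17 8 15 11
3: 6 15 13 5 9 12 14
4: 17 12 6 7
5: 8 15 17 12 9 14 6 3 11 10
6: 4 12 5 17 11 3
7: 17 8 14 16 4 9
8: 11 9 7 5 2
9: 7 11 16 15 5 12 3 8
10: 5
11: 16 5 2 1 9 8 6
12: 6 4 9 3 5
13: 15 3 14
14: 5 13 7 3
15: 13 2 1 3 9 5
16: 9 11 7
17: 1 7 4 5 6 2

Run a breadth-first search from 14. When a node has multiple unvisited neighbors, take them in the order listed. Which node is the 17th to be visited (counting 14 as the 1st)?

1

Visit 14; enqueue 5, 13, 7, 3 → queue [5, 13, 7, 3]
Visit 5; enqueue 8, 15, 17, 12, 9, 6, 11, 10 → queue [13, 7, 3, 8, 15, 17, 12, 9, 6, 11, 10]
Visit 13 → queue [7, 3, 8, 15, 17, 12, 9, 6, 11, 10]
Visit 7; enqueue 16, 4 → queue [3, 8, 15, 17, 12, 9, 6, 11, 10, 16, 4]
Visit 3 → queue [8, 15, 17, 12, 9, 6, 11, 10, 16, 4]
Visit 8; enqueue 2 → queue [15, 17, 12, 9, 6, 11, 10, 16, 4, 2]
Visit 15; enqueue 1 → queue [17, 12, 9, 6, 11, 10, 16, 4, 2, 1]
Visit 17 → queue [12, 9, 6, 11, 10, 16, 4, 2, 1]
Visit 12 → queue [9, 6, 11, 10, 16, 4, 2, 1]
Visit 9 → queue [6, 11, 10, 16, 4, 2, 1]
Visit 6 → queue [11, 10, 16, 4, 2, 1]
Visit 11 → queue [10, 16, 4, 2, 1]
Visit 10 → queue [16, 4, 2, 1]
Visit 16 → queue [4, 2, 1]
Visit 4 → queue [2, 1]
Visit 2 → queue [1]
Visit 1 → queue []

Visit order: 14, 5, 13, 7, 3, 8, 15, 17, 12, 9, 6, 11, 10, 16, 4, 2, 1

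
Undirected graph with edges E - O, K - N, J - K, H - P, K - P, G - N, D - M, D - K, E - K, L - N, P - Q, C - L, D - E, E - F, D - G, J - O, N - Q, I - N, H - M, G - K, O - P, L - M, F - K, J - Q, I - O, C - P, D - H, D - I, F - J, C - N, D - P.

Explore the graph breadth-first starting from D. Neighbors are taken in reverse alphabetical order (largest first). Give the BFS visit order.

Visit D; enqueue P, M, K, I, H, G, E → queue [P, M, K, I, H, G, E]
Visit P; enqueue Q, O, C → queue [M, K, I, H, G, E, Q, O, C]
Visit M; enqueue L → queue [K, I, H, G, E, Q, O, C, L]
Visit K; enqueue N, J, F → queue [I, H, G, E, Q, O, C, L, N, J, F]
Visit I → queue [H, G, E, Q, O, C, L, N, J, F]
Visit H → queue [G, E, Q, O, C, L, N, J, F]
Visit G → queue [E, Q, O, C, L, N, J, F]
Visit E → queue [Q, O, C, L, N, J, F]
Visit Q → queue [O, C, L, N, J, F]
Visit O → queue [C, L, N, J, F]
Visit C → queue [L, N, J, F]
Visit L → queue [N, J, F]
Visit N → queue [J, F]
Visit J → queue [F]
Visit F → queue []

D P M K I H G E Q O C L N J F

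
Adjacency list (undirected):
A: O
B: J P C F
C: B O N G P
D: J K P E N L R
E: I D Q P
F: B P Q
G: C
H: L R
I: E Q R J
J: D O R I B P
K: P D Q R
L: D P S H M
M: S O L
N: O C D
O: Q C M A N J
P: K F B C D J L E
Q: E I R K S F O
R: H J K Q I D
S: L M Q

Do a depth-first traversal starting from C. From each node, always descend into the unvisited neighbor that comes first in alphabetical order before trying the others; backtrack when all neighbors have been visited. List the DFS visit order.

Visit C
C → B
B → F
F → P
P → D
D → E
E → I
I → J
J → O
O → A
O → M
M → L
L → H
H → R
R → K
K → Q
Q → S
O → N
C → G

C, B, F, P, D, E, I, J, O, A, M, L, H, R, K, Q, S, N, G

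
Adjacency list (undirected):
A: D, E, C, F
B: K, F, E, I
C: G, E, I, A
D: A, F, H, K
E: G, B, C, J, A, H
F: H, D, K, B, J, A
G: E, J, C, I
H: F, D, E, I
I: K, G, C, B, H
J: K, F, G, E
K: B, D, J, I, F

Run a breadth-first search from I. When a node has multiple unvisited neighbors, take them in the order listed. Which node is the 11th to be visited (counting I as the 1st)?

Visit I; enqueue K, G, C, B, H → queue [K, G, C, B, H]
Visit K; enqueue D, J, F → queue [G, C, B, H, D, J, F]
Visit G; enqueue E → queue [C, B, H, D, J, F, E]
Visit C; enqueue A → queue [B, H, D, J, F, E, A]
Visit B → queue [H, D, J, F, E, A]
Visit H → queue [D, J, F, E, A]
Visit D → queue [J, F, E, A]
Visit J → queue [F, E, A]
Visit F → queue [E, A]
Visit E → queue [A]
Visit A → queue []

Visit order: I, K, G, C, B, H, D, J, F, E, A

A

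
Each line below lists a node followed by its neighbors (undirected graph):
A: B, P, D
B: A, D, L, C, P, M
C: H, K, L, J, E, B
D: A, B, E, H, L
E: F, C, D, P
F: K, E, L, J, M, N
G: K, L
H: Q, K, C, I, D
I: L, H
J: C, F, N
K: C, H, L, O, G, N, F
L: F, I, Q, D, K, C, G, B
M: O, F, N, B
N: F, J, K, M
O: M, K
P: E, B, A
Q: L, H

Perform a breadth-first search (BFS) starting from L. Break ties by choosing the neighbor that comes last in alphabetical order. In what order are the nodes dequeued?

Visit L; enqueue Q, K, I, G, F, D, C, B → queue [Q, K, I, G, F, D, C, B]
Visit Q; enqueue H → queue [K, I, G, F, D, C, B, H]
Visit K; enqueue O, N → queue [I, G, F, D, C, B, H, O, N]
Visit I → queue [G, F, D, C, B, H, O, N]
Visit G → queue [F, D, C, B, H, O, N]
Visit F; enqueue M, J, E → queue [D, C, B, H, O, N, M, J, E]
Visit D; enqueue A → queue [C, B, H, O, N, M, J, E, A]
Visit C → queue [B, H, O, N, M, J, E, A]
Visit B; enqueue P → queue [H, O, N, M, J, E, A, P]
Visit H → queue [O, N, M, J, E, A, P]
Visit O → queue [N, M, J, E, A, P]
Visit N → queue [M, J, E, A, P]
Visit M → queue [J, E, A, P]
Visit J → queue [E, A, P]
Visit E → queue [A, P]
Visit A → queue [P]
Visit P → queue []

L → Q → K → I → G → F → D → C → B → H → O → N → M → J → E → A → P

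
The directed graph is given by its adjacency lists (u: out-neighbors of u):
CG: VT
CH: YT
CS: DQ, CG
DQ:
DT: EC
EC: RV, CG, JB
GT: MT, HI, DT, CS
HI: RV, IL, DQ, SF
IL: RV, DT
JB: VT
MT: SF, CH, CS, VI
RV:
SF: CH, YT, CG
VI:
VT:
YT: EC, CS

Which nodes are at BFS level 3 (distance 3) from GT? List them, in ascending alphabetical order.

Level 0: GT
Level 1: CS, DT, HI, MT
Level 2: CG, CH, DQ, EC, IL, RV, SF, VI
Level 3: JB, VT, YT

JB, VT, YT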